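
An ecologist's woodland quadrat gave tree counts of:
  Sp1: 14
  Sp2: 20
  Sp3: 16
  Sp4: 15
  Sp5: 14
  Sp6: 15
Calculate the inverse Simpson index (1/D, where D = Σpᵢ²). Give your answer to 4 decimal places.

Total N = 14+20+16+15+14+15 = 94, so the proportions are 0.14893617, 0.21276596, 0.17021277, 0.15957447, 0.14893617, 0.15957447 (working shown to 8 dp, full precision carried).
D = 0.14893617² + 0.21276596² + 0.17021277² + 0.15957447² + 0.14893617² + 0.15957447² = 0.02218198 + 0.04526935 + 0.02897239 + 0.02546401 + 0.02218198 + 0.02546401 = 0.16953373.
So 1/D = 5.898531, i.e. 5.8985 to 4 decimal places.

5.8985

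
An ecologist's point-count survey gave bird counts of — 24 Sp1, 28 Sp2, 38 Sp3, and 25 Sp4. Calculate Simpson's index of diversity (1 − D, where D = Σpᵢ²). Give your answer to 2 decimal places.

0.74

Total N = 24+28+38+25 = 115, so the proportions are 0.2087, 0.2435, 0.3304, 0.2174 (working shown to 4 dp, full precision carried).
D = 0.2087² + 0.2435² + 0.3304² + 0.2174² = 0.0436 + 0.0593 + 0.1092 + 0.0473 = 0.2593.
So 1 − D = 0.7407, i.e. 0.74 to 2 decimal places.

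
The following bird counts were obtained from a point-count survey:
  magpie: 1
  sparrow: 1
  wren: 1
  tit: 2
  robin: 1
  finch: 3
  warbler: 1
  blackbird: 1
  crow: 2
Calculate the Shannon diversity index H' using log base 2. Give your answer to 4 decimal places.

Total N = 1+1+1+2+1+3+1+1+2 = 13, so the proportions are 0.076923, 0.076923, 0.076923, 0.153846, 0.076923, 0.230769, 0.076923, 0.076923, 0.153846 (working shown to 6 dp, full precision carried).
Each pᵢ log₂ pᵢ term: 0.076923×(-3.700440)=-0.284649, 0.076923×(-3.700440)=-0.284649, 0.076923×(-3.700440)=-0.284649, 0.153846×(-2.700440)=-0.415452, 0.076923×(-3.700440)=-0.284649, 0.230769×(-2.115477)=-0.488187, 0.076923×(-3.700440)=-0.284649, 0.076923×(-3.700440)=-0.284649, 0.153846×(-2.700440)=-0.415452.
Sum = -3.026987, so H' = 3.0270.

3.0270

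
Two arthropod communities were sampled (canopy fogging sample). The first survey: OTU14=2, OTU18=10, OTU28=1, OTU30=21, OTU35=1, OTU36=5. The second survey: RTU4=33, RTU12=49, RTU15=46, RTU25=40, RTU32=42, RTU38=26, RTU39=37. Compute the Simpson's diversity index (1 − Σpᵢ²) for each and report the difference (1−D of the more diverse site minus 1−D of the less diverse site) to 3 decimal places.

The first survey: N=40, proportions 0.05, 0.25, 0.025, 0.525, 0.025, 0.125, giving 1−D = 0.64250 (working shown to 5 dp, full precision carried).
The second survey: N=273, proportions 0.12088, 0.17949, 0.1685, 0.14652, 0.15385, 0.09524, 0.13553, giving 1−D = 0.85221.
Difference = |0.64250 − 0.85221| = 0.20971, i.e. 0.210 to 3 decimal places.

0.210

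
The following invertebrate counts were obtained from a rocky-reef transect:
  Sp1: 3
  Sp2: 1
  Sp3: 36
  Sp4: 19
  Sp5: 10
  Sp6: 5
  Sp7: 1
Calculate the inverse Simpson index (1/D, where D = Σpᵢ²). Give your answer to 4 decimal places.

3.1372

Total N = 3+1+36+19+10+5+1 = 75, so the proportions are 0.04, 0.0133333, 0.48, 0.2533333, 0.1333333, 0.0666667, 0.0133333 (working shown to 7 dp, full precision carried).
D = 0.04² + 0.0133333² + 0.48² + 0.2533333² + 0.1333333² + 0.0666667² + 0.0133333² = 0.0016000 + 0.0001778 + 0.2304000 + 0.0641778 + 0.0177778 + 0.0044444 + 0.0001778 = 0.3187556.
So 1/D = 3.137200, i.e. 3.1372 to 4 decimal places.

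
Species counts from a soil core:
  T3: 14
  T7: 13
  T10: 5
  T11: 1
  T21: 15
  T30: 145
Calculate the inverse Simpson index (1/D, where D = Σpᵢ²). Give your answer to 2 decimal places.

Total N = 14+13+5+1+15+145 = 193, so the proportions are 0.07254, 0.06736, 0.02591, 0.00518, 0.07772, 0.7513 (working shown to 5 dp, full precision carried).
D = 0.07254² + 0.06736² + 0.02591² + 0.00518² + 0.07772² + 0.7513² = 0.00526 + 0.00454 + 0.00067 + 0.00003 + 0.00604 + 0.56444 = 0.58098.
So 1/D = 1.7212, i.e. 1.72 to 2 decimal places.

1.72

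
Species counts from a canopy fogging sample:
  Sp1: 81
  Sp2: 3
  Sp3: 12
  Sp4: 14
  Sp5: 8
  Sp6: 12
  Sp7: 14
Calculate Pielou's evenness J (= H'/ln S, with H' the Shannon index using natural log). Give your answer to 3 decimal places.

0.736

Total N = 81+3+12+14+8+12+14 = 144, so the proportions are 0.5625, 0.02083, 0.08333, 0.09722, 0.05556, 0.08333, 0.09722 (working shown to 5 dp, full precision carried).
H' = −Σ pᵢ ln pᵢ = −((-0.32364) + (-0.08065) + (-0.20708) + (-0.22660) + (-0.16058) + (-0.20708) + (-0.22660)) = 1.43222.
With S = 7 species, ln S = 1.94591, so J = 1.43222/1.94591 = 0.73602, i.e. 0.736 to 3 decimal places.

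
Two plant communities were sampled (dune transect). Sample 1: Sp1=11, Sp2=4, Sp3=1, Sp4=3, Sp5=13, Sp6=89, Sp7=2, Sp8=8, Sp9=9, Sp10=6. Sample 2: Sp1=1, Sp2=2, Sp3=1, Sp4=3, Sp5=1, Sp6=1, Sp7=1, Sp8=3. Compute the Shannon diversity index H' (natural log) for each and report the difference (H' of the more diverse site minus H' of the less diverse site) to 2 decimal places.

Sample 1: N=146, proportions 0.0753, 0.0274, 0.0068, 0.0205, 0.089, 0.6096, 0.0137, 0.0548, 0.0616, 0.0411, giving H' = 1.4453 (working shown to 4 dp, full precision carried).
Sample 2: N=13, proportions 0.0769, 0.1538, 0.0769, 0.2308, 0.0769, 0.0769, 0.0769, 0.2308, giving H' = 1.9513.
Difference = |1.4453 − 1.9513| = 0.5060, i.e. 0.51 to 2 decimal places.

0.51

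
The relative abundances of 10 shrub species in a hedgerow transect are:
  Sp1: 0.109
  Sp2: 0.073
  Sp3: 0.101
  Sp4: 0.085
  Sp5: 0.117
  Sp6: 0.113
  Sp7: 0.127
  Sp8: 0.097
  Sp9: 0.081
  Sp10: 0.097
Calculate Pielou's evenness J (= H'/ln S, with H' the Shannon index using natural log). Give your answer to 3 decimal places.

H' = −Σ pᵢ ln pᵢ = −((-0.24159) + (-0.19106) + (-0.23156) + (-0.20953) + (-0.25103) + (-0.24638) + (-0.26207) + (-0.22631) + (-0.20358) + (-0.22631)) = 2.28942 (working shown to 5 dp, full precision carried).
With S = 10 species, ln S = 2.30259, so J = 2.28942/2.30259 = 0.99428, i.e. 0.994 to 3 decimal places.

0.994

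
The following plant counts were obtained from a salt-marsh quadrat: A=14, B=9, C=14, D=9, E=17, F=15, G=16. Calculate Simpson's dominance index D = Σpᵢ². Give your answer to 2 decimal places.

Total N = 14+9+14+9+17+15+16 = 94, so the proportions are 0.1489, 0.0957, 0.1489, 0.0957, 0.1809, 0.1596, 0.1702 (working shown to 4 dp, full precision carried).
D = 0.1489² + 0.0957² + 0.1489² + 0.0957² + 0.1809² + 0.1596² + 0.1702² = 0.0222 + 0.0092 + 0.0222 + 0.0092 + 0.0327 + 0.0255 + 0.0290 = 0.1498.
To 2 decimal places, D = 0.15.

0.15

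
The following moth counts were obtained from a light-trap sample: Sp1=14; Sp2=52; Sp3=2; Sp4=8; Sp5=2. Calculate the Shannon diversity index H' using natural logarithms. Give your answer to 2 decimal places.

1.00

Total N = 14+52+2+8+2 = 78, so the proportions are 0.1795, 0.6667, 0.0256, 0.1026, 0.0256 (working shown to 4 dp, full precision carried).
Each pᵢ ln pᵢ term: 0.1795×(-1.7177)=-0.3083, 0.6667×(-0.4055)=-0.2703, 0.0256×(-3.6636)=-0.0939, 0.1026×(-2.2773)=-0.2336, 0.0256×(-3.6636)=-0.0939.
Sum = -1.0000, so H' = 1.00.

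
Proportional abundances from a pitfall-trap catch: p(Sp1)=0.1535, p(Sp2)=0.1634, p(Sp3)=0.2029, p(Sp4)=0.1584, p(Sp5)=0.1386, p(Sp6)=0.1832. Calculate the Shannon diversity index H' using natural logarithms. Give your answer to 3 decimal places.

1.784

Each pᵢ ln pᵢ term (working shown to 5 dp, full precision carried): 0.1535×(-1.87405)=-0.28767, 0.1634×(-1.81155)=-0.29601, 0.2029×(-1.59504)=-0.32363, 0.1584×(-1.84263)=-0.29187, 0.1386×(-1.97616)=-0.27390, 0.1832×(-1.69718)=-0.31092.
Sum = -1.78400, so H' = 1.784.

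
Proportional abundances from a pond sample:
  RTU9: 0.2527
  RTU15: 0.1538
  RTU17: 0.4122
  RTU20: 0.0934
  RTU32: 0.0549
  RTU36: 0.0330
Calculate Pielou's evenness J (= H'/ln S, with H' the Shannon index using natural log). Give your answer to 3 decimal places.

0.834

H' = −Σ pᵢ ln pᵢ = −((-0.34760) + (-0.28793) + (-0.36531) + (-0.22144) + (-0.15933) + (-0.11257)) = 1.49419 (working shown to 5 dp, full precision carried).
With S = 6 species, ln S = 1.79176, so J = 1.49419/1.79176 = 0.83392, i.e. 0.834 to 3 decimal places.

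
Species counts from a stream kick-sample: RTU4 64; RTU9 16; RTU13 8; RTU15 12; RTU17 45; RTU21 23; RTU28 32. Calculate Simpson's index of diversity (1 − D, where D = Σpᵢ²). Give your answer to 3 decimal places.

0.797

Total N = 64+16+8+12+45+23+32 = 200, so the proportions are 0.32, 0.08, 0.04, 0.06, 0.225, 0.115, 0.16 (working shown to 5 dp, full precision carried).
D = 0.32² + 0.08² + 0.04² + 0.06² + 0.225² + 0.115² + 0.16² = 0.10240 + 0.00640 + 0.00160 + 0.00360 + 0.05063 + 0.01323 + 0.02560 = 0.20345.
So 1 − D = 0.79655, i.e. 0.797 to 3 decimal places.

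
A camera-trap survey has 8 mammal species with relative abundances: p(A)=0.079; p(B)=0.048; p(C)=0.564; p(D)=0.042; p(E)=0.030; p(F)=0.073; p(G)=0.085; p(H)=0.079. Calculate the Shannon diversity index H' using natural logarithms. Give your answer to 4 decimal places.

1.5087

Each pᵢ ln pᵢ term (working shown to 6 dp, full precision carried): 0.079×(-2.538307)=-0.200526, 0.048×(-3.036554)=-0.145755, 0.564×(-0.572701)=-0.323003, 0.042×(-3.170086)=-0.133144, 0.03×(-3.506558)=-0.105197, 0.073×(-2.617296)=-0.191063, 0.085×(-2.465104)=-0.209534, 0.079×(-2.538307)=-0.200526.
Sum = -1.508747, so H' = 1.5087.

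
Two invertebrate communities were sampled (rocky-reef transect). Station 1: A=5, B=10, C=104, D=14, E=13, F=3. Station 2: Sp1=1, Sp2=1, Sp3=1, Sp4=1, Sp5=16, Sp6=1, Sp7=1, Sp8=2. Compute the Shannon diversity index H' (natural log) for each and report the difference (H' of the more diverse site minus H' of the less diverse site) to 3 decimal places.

0.212

Station 1: N=149, proportions 0.03356, 0.06711, 0.69799, 0.09396, 0.08725, 0.02013, giving H' = 1.05981 (working shown to 5 dp, full precision carried).
Station 2: N=24, proportions 0.04167, 0.04167, 0.04167, 0.04167, 0.66667, 0.04167, 0.04167, 0.08333, giving H' = 1.27190.
Difference = |1.05981 − 1.27190| = 0.21209, i.e. 0.212 to 3 decimal places.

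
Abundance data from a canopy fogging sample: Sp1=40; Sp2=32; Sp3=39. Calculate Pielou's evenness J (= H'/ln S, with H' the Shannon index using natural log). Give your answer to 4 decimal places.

Total N = 40+32+39 = 111, so the proportions are 0.36036, 0.288288, 0.351351 (working shown to 6 dp, full precision carried).
H' = −Σ pᵢ ln pᵢ = −((-0.367802) + (-0.358571) + (-0.367502)) = 1.093876.
With S = 3 species, ln S = 1.098612, so J = 1.093876/1.098612 = 0.995689, i.e. 0.9957 to 4 decimal places.

0.9957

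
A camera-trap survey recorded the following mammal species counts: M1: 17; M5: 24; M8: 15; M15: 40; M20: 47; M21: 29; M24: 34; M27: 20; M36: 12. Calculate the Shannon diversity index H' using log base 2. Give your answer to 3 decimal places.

Total N = 17+24+15+40+47+29+34+20+12 = 238, so the proportions are 0.07143, 0.10084, 0.06303, 0.16807, 0.19748, 0.12185, 0.14286, 0.08403, 0.05042 (working shown to 5 dp, full precision carried).
Each pᵢ log₂ pᵢ term: 0.07143×(-3.80735)=-0.27195, 0.10084×(-3.30986)=-0.33377, 0.06303×(-3.98793)=-0.25134, 0.16807×(-2.57289)=-0.43242, 0.19748×(-2.34023)=-0.46215, 0.12185×(-3.03684)=-0.37003, 0.14286×(-2.80735)=-0.40105, 0.08403×(-3.57289)=-0.30024, 0.05042×(-4.30986)=-0.21730.
Sum = -3.04026, so H' = 3.040.

3.040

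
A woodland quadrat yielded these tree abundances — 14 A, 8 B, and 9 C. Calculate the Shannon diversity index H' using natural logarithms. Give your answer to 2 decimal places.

Total N = 14+8+9 = 31, so the proportions are 0.4516, 0.2581, 0.2903 (working shown to 4 dp, full precision carried).
Each pᵢ ln pᵢ term: 0.4516×(-0.7949)=-0.3590, 0.2581×(-1.3545)=-0.3496, 0.2903×(-1.2368)=-0.3591.
Sum = -1.0676, so H' = 1.07.

1.07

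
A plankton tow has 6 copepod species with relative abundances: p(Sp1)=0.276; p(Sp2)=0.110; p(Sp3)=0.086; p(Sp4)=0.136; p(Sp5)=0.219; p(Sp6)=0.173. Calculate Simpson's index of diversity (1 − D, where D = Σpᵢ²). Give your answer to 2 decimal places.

0.81

D = 0.276² + 0.11² + 0.086² + 0.136² + 0.219² + 0.173² = 0.0762 + 0.0121 + 0.0074 + 0.0185 + 0.0480 + 0.0299 = 0.1921 (working shown to 4 dp, full precision carried).
So 1 − D = 0.8079, i.e. 0.81 to 2 decimal places.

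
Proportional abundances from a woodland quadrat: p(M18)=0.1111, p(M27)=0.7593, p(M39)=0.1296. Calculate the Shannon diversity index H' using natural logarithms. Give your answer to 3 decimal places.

0.718

Each pᵢ ln pᵢ term (working shown to 5 dp, full precision carried): 0.1111×(-2.19732)=-0.24412, 0.7593×(-0.27536)=-0.20908, 0.1296×(-2.04330)=-0.26481.
Sum = -0.71801, so H' = 0.718.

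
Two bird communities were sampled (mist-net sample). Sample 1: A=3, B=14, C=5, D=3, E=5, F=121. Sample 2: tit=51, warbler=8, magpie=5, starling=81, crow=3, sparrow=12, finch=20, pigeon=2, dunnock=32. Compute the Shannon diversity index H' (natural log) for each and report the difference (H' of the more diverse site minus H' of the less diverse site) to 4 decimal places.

Sample 1: N=151, proportions 0.019868, 0.092715, 0.033113, 0.019868, 0.033113, 0.801325, giving H' = 0.779376 (working shown to 6 dp, full precision carried).
Sample 2: N=214, proportions 0.238318, 0.037383, 0.023364, 0.378505, 0.014019, 0.056075, 0.093458, 0.009346, 0.149533, giving H' = 1.690857.
Difference = |0.779376 − 1.690857| = 0.911481, i.e. 0.9115 to 4 decimal places.

0.9115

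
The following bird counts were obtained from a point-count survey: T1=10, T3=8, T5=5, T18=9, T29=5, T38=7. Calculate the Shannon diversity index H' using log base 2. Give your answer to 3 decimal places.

Total N = 10+8+5+9+5+7 = 44, so the proportions are 0.22727, 0.18182, 0.11364, 0.20455, 0.11364, 0.15909 (working shown to 5 dp, full precision carried).
Each pᵢ log₂ pᵢ term: 0.22727×(-2.13750)=-0.48580, 0.18182×(-2.45943)=-0.44717, 0.11364×(-3.13750)=-0.35653, 0.20455×(-2.28951)=-0.46831, 0.11364×(-3.13750)=-0.35653, 0.15909×(-2.65208)=-0.42192.
Sum = -2.53626, so H' = 2.536.

2.536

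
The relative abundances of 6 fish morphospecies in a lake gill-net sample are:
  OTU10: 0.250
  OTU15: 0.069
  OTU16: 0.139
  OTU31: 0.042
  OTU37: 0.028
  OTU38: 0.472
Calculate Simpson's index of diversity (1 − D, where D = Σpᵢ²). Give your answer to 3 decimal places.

0.688

D = 0.25² + 0.069² + 0.139² + 0.042² + 0.028² + 0.472² = 0.06250 + 0.00476 + 0.01932 + 0.00176 + 0.00078 + 0.22278 = 0.31191 (working shown to 5 dp, full precision carried).
So 1 − D = 0.68809, i.e. 0.688 to 3 decimal places.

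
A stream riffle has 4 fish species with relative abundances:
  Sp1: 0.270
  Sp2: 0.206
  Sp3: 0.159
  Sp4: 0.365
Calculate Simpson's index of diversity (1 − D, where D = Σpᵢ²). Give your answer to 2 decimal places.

0.73

D = 0.27² + 0.206² + 0.159² + 0.365² = 0.0729 + 0.0424 + 0.0253 + 0.1332 = 0.2738 (working shown to 4 dp, full precision carried).
So 1 − D = 0.7262, i.e. 0.73 to 2 decimal places.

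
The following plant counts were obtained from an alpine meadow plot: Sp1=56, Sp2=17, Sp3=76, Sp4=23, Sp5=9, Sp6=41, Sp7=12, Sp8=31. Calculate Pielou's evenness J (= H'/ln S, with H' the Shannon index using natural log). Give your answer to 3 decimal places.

0.899

Total N = 56+17+76+23+9+41+12+31 = 265, so the proportions are 0.21132, 0.06415, 0.28679, 0.08679, 0.03396, 0.15472, 0.04528, 0.11698 (working shown to 5 dp, full precision carried).
H' = −Σ pᵢ ln pᵢ = −((-0.32847) + (-0.17619) + (-0.35820) + (-0.21214) + (-0.11488) + (-0.28873) + (-0.14014) + (-0.25101)) = 1.86977.
With S = 8 species, ln S = 2.07944, so J = 1.86977/2.07944 = 0.89917, i.e. 0.899 to 3 decimal places.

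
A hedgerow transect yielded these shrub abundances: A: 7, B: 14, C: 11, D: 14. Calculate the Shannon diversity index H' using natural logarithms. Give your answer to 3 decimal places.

Total N = 7+14+11+14 = 46, so the proportions are 0.15217, 0.30435, 0.23913, 0.30435 (working shown to 5 dp, full precision carried).
Each pᵢ ln pᵢ term: 0.15217×(-1.88273)=-0.28650, 0.30435×(-1.18958)=-0.36205, 0.23913×(-1.43075)=-0.34213, 0.30435×(-1.18958)=-0.36205.
Sum = -1.35273, so H' = 1.353.

1.353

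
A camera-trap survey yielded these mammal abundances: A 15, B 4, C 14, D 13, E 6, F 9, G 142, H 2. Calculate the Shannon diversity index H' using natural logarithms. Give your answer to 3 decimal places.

1.166

Total N = 15+4+14+13+6+9+142+2 = 205, so the proportions are 0.07317, 0.01951, 0.06829, 0.06341, 0.02927, 0.0439, 0.69268, 0.00976 (working shown to 5 dp, full precision carried).
Each pᵢ ln pᵢ term: 0.07317×(-2.61496)=-0.19134, 0.01951×(-3.93672)=-0.07681, 0.06829×(-2.68395)=-0.18329, 0.06341×(-2.75806)=-0.17490, 0.02927×(-3.53125)=-0.10335, 0.0439×(-3.12579)=-0.13723, 0.69268×(-0.36718)=-0.25434, 0.00976×(-4.62986)=-0.04517.
Sum = -1.16644, so H' = 1.166.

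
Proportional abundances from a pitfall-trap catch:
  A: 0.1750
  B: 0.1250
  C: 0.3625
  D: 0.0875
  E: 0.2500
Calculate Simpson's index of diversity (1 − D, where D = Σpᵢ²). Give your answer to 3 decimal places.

0.752

D = 0.175² + 0.125² + 0.3625² + 0.0875² + 0.25² = 0.03062 + 0.01562 + 0.13141 + 0.00766 + 0.06250 = 0.24781 (working shown to 5 dp, full precision carried).
So 1 − D = 0.75219, i.e. 0.752 to 3 decimal places.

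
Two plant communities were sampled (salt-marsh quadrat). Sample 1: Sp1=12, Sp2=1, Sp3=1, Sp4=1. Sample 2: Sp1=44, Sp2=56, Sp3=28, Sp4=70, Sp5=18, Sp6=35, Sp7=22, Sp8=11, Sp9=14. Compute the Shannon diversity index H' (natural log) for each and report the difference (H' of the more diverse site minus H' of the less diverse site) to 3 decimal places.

Sample 1: N=15, proportions 0.8, 0.066667, 0.066667, 0.066667, giving H' = 0.720125 (working shown to 6 dp, full precision carried).
Sample 2: N=298, proportions 0.147651, 0.187919, 0.09396, 0.234899, 0.060403, 0.11745, 0.073826, 0.036913, 0.04698, giving H' = 2.037997.
Difference = |0.720125 − 2.037997| = 1.317872, i.e. 1.318 to 3 decimal places.

1.318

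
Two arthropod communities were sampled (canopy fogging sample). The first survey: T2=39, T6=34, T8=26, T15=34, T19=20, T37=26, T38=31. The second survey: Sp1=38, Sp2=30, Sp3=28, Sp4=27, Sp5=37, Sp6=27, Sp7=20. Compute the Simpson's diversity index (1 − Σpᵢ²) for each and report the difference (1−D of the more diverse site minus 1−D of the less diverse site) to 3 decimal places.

The first survey: N=210, proportions 0.1857143, 0.1619048, 0.1238095, 0.1619048, 0.0952381, 0.1238095, 0.147619, giving 1−D = 0.8515646 (working shown to 7 dp, full precision carried).
The second survey: N=207, proportions 0.1835749, 0.1449275, 0.1352657, 0.1304348, 0.178744, 0.1304348, 0.0966184, giving 1−D = 0.8516885.
Difference = |0.8515646 − 0.8516885| = 0.0001239, i.e. 0.000 to 3 decimal places.

0.000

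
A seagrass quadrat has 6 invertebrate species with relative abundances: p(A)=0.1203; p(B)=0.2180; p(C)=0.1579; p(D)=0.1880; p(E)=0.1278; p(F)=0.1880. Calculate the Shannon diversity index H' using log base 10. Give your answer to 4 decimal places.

0.7685

Each pᵢ log₁₀ pᵢ term (working shown to 6 dp, full precision carried): 0.1203×(-0.919734)=-0.110644, 0.218×(-0.661544)=-0.144216, 0.1579×(-0.801618)=-0.126575, 0.188×(-0.725842)=-0.136458, 0.1278×(-0.893469)=-0.114185, 0.188×(-0.725842)=-0.136458.
Sum = -0.768538, so H' = 0.7685.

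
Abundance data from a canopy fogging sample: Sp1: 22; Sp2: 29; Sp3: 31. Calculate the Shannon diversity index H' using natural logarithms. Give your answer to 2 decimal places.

1.09

Total N = 22+29+31 = 82, so the proportions are 0.2683, 0.3537, 0.378 (working shown to 4 dp, full precision carried).
Each pᵢ ln pᵢ term: 0.2683×(-1.3157)=-0.3530, 0.3537×(-1.0394)=-0.3676, 0.378×(-0.9727)=-0.3677.
Sum = -1.0883, so H' = 1.09.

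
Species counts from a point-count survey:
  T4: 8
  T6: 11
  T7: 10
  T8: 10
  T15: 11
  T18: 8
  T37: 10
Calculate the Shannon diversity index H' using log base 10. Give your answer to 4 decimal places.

0.8419

Total N = 8+11+10+10+11+8+10 = 68, so the proportions are 0.117647, 0.161765, 0.147059, 0.147059, 0.161765, 0.117647, 0.147059 (working shown to 6 dp, full precision carried).
Each pᵢ log₁₀ pᵢ term: 0.117647×(-0.929419)=-0.109343, 0.161765×(-0.791116)=-0.127975, 0.147059×(-0.832509)=-0.122428, 0.147059×(-0.832509)=-0.122428, 0.161765×(-0.791116)=-0.127975, 0.117647×(-0.929419)=-0.109343, 0.147059×(-0.832509)=-0.122428.
Sum = -0.841920, so H' = 0.8419.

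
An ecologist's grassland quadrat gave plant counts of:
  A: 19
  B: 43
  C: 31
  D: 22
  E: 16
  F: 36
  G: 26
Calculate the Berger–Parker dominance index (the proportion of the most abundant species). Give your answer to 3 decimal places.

0.223

Total N = 19+43+31+22+16+36+26 = 193, so the proportions are 0.09845, 0.2228, 0.16062, 0.11399, 0.0829, 0.18653, 0.13472 (working shown to 5 dp, full precision carried).
The largest proportion is 0.2228, i.e. d = 0.223 to 3 decimal places.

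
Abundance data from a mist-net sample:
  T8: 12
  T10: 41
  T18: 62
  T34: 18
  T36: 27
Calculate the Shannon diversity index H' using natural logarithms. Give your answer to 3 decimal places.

1.457

Total N = 12+41+62+18+27 = 160, so the proportions are 0.075, 0.25625, 0.3875, 0.1125, 0.16875 (working shown to 5 dp, full precision carried).
Each pᵢ ln pᵢ term: 0.075×(-2.59027)=-0.19427, 0.25625×(-1.36160)=-0.34891, 0.3875×(-0.94804)=-0.36737, 0.1125×(-2.18480)=-0.24579, 0.16875×(-1.77934)=-0.30026.
Sum = -1.45660, so H' = 1.457.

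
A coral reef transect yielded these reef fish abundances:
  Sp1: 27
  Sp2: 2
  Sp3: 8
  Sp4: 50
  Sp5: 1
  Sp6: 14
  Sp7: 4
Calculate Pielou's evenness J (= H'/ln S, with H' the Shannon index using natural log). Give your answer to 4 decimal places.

0.7234

Total N = 27+2+8+50+1+14+4 = 106, so the proportions are 0.254717, 0.018868, 0.075472, 0.471698, 0.009434, 0.132075, 0.037736 (working shown to 6 dp, full precision carried).
H' = −Σ pᵢ ln pᵢ = −((-0.348352) + (-0.074911) + (-0.195019) + (-0.354442) + (-0.043995) + (-0.267371) + (-0.123666)) = 1.407755.
With S = 7 species, ln S = 1.945910, so J = 1.407755/1.945910 = 0.723443, i.e. 0.7234 to 4 decimal places.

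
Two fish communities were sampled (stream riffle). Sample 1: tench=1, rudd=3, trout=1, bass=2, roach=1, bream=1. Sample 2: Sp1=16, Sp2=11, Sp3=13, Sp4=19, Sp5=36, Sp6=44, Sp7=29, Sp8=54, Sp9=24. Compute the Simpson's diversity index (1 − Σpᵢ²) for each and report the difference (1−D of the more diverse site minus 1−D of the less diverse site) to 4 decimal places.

Sample 1: N=9, proportions 0.111111, 0.333333, 0.111111, 0.222222, 0.111111, 0.111111, giving 1−D = 0.790123 (working shown to 6 dp, full precision carried).
Sample 2: N=246, proportions 0.065041, 0.044715, 0.052846, 0.077236, 0.146341, 0.178862, 0.117886, 0.219512, 0.097561, giving 1−D = 0.860004.
Difference = |0.790123 − 0.860004| = 0.069881, i.e. 0.0699 to 4 decimal places.

0.0699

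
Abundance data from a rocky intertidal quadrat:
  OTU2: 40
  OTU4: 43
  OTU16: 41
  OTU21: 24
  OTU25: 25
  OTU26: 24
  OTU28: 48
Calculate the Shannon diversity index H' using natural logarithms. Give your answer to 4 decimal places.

1.9079

Total N = 40+43+41+24+25+24+48 = 245, so the proportions are 0.163265, 0.17551, 0.167347, 0.097959, 0.102041, 0.097959, 0.195918 (working shown to 6 dp, full precision carried).
Each pᵢ ln pᵢ term: 0.163265×(-1.812379)=-0.295899, 0.17551×(-1.740058)=-0.305398, 0.167347×(-1.787686)=-0.299164, 0.097959×(-2.323204)=-0.227579, 0.102041×(-2.282382)=-0.232896, 0.097959×(-2.323204)=-0.227579, 0.195918×(-1.630057)=-0.319358.
Sum = -1.907873, so H' = 1.9079.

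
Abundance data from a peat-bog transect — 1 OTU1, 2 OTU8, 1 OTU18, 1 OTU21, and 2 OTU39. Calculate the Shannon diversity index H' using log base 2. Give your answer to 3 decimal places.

2.236

Total N = 1+2+1+1+2 = 7, so the proportions are 0.14286, 0.28571, 0.14286, 0.14286, 0.28571 (working shown to 5 dp, full precision carried).
Each pᵢ log₂ pᵢ term: 0.14286×(-2.80735)=-0.40105, 0.28571×(-1.80735)=-0.51639, 0.14286×(-2.80735)=-0.40105, 0.14286×(-2.80735)=-0.40105, 0.28571×(-1.80735)=-0.51639.
Sum = -2.23593, so H' = 2.236.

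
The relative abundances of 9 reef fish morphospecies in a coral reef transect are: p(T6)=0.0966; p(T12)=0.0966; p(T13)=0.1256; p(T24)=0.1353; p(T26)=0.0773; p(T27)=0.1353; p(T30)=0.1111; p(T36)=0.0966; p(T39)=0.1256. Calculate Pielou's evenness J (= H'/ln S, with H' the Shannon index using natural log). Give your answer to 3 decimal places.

0.993

H' = −Σ pᵢ ln pᵢ = −((-0.22577) + (-0.22577) + (-0.26058) + (-0.27064) + (-0.19789) + (-0.27064) + (-0.24412) + (-0.22577) + (-0.26058)) = 2.18175 (working shown to 5 dp, full precision carried).
With S = 9 species, ln S = 2.19722, so J = 2.18175/2.19722 = 0.99296, i.e. 0.993 to 3 decimal places.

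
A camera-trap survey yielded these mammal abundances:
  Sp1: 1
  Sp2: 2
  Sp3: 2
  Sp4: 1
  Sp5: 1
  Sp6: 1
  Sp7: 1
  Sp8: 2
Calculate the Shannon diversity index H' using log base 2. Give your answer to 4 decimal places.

Total N = 1+2+2+1+1+1+1+2 = 11, so the proportions are 0.090909, 0.181818, 0.181818, 0.090909, 0.090909, 0.090909, 0.090909, 0.181818 (working shown to 6 dp, full precision carried).
Each pᵢ log₂ pᵢ term: 0.090909×(-3.459432)=-0.314494, 0.181818×(-2.459432)=-0.447169, 0.181818×(-2.459432)=-0.447169, 0.090909×(-3.459432)=-0.314494, 0.090909×(-3.459432)=-0.314494, 0.090909×(-3.459432)=-0.314494, 0.090909×(-3.459432)=-0.314494, 0.181818×(-2.459432)=-0.447169.
Sum = -2.913977, so H' = 2.9140.

2.9140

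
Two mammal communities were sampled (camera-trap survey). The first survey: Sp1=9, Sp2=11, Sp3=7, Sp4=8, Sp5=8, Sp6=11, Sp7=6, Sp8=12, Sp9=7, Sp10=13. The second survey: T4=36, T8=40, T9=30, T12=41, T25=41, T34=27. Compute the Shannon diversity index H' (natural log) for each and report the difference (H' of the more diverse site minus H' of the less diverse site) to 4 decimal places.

The first survey: N=92, proportions 0.09782609, 0.11956522, 0.07608696, 0.08695652, 0.08695652, 0.11956522, 0.06521739, 0.13043478, 0.07608696, 0.14130435, giving H' = 2.27226355 (working shown to 8 dp, full precision carried).
The second survey: N=215, proportions 0.16744186, 0.18604651, 0.13953488, 0.19069767, 0.19069767, 0.1255814, giving H' = 1.77948321.
Difference = |2.27226355 − 1.77948321| = 0.49278034, i.e. 0.4928 to 4 decimal places.

0.4928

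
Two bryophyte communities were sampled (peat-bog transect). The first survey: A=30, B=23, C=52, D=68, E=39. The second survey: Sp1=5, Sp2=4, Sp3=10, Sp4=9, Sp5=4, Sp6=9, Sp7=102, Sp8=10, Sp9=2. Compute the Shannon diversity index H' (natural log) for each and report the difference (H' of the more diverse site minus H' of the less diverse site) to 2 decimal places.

The first survey: N=212, proportions 0.141509, 0.108491, 0.245283, 0.320755, 0.183962, giving H' = 1.538556 (working shown to 6 dp, full precision carried).
The second survey: N=155, proportions 0.032258, 0.025806, 0.064516, 0.058065, 0.025806, 0.058065, 0.658065, 0.064516, 0.012903, giving H' = 1.315213.
Difference = |1.538556 − 1.315213| = 0.223343, i.e. 0.22 to 2 decimal places.

0.22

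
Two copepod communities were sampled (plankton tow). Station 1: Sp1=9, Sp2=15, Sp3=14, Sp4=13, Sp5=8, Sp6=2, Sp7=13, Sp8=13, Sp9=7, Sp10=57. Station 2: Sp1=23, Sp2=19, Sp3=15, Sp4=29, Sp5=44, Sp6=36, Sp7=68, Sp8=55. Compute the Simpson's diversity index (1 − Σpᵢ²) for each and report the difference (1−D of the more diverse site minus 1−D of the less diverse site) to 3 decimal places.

0.038

Station 1: N=151, proportions 0.0596, 0.09934, 0.09272, 0.08609, 0.05298, 0.01325, 0.08609, 0.08609, 0.04636, 0.37748, giving 1−D = 0.80812 (working shown to 5 dp, full precision carried).
Station 2: N=289, proportions 0.07958, 0.06574, 0.0519, 0.10035, 0.15225, 0.12457, 0.23529, 0.19031, giving 1−D = 0.84630.
Difference = |0.80812 − 0.84630| = 0.03818, i.e. 0.038 to 3 decimal places.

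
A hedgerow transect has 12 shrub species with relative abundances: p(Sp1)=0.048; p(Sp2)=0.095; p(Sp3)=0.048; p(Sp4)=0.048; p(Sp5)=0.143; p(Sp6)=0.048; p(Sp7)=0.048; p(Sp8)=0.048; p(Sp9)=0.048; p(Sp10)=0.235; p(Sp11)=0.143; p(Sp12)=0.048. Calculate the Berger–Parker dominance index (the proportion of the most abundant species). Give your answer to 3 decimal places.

The largest proportion is 0.235, i.e. d = 0.235 to 3 decimal places.

0.235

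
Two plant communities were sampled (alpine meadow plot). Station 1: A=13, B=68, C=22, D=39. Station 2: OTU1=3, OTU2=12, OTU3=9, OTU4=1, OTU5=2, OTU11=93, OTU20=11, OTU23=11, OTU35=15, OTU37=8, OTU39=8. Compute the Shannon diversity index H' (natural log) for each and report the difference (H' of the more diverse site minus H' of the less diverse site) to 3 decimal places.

Station 1: N=142, proportions 0.091549, 0.478873, 0.15493, 0.274648, giving H' = 1.215315 (working shown to 6 dp, full precision carried).
Station 2: N=173, proportions 0.017341, 0.069364, 0.052023, 0.00578, 0.011561, 0.537572, 0.063584, 0.063584, 0.086705, 0.046243, 0.046243, giving H' = 1.670903.
Difference = |1.215315 − 1.670903| = 0.455588, i.e. 0.456 to 3 decimal places.

0.456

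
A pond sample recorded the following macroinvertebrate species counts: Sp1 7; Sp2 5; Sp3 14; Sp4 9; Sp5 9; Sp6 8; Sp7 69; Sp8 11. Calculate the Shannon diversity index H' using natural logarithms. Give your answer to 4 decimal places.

Total N = 7+5+14+9+9+8+69+11 = 132, so the proportions are 0.05303, 0.037879, 0.106061, 0.068182, 0.068182, 0.060606, 0.522727, 0.083333 (working shown to 6 dp, full precision carried).
Each pᵢ ln pᵢ term: 0.05303×(-2.936892)=-0.155744, 0.037879×(-3.273364)=-0.123991, 0.106061×(-2.243745)=-0.237973, 0.068182×(-2.685577)=-0.183108, 0.068182×(-2.685577)=-0.183108, 0.060606×(-2.803360)=-0.169901, 0.522727×(-0.648695)=-0.339091, 0.083333×(-2.484907)=-0.207076.
Sum = -1.599990, so H' = 1.6000.

1.6000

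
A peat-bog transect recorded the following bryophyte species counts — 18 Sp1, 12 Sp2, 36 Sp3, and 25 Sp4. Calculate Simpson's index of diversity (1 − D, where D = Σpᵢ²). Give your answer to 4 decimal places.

0.7115

Total N = 18+12+36+25 = 91, so the proportions are 0.197802, 0.131868, 0.395604, 0.274725 (working shown to 6 dp, full precision carried).
D = 0.197802² + 0.131868² + 0.395604² + 0.274725² = 0.039126 + 0.017389 + 0.156503 + 0.075474 = 0.288492.
So 1 − D = 0.711508, i.e. 0.7115 to 4 decimal places.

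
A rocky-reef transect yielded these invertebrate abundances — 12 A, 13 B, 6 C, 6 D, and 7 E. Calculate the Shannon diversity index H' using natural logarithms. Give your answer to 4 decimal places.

1.5504

Total N = 12+13+6+6+7 = 44, so the proportions are 0.272727, 0.295455, 0.136364, 0.136364, 0.159091 (working shown to 6 dp, full precision carried).
Each pᵢ ln pᵢ term: 0.272727×(-1.299283)=-0.354350, 0.295455×(-1.219240)=-0.360230, 0.136364×(-1.992430)=-0.271695, 0.136364×(-1.992430)=-0.271695, 0.159091×(-1.838279)=-0.292454.
Sum = -1.550424, so H' = 1.5504.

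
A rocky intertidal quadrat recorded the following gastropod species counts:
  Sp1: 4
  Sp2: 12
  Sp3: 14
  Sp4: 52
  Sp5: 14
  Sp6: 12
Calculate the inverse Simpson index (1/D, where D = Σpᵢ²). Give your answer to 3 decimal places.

3.431

Total N = 4+12+14+52+14+12 = 108, so the proportions are 0.037037, 0.1111111, 0.1296296, 0.4814815, 0.1296296, 0.1111111 (working shown to 7 dp, full precision carried).
D = 0.037037² + 0.1111111² + 0.1296296² + 0.4814815² + 0.1296296² + 0.1111111² = 0.0013717 + 0.0123457 + 0.0168038 + 0.2318244 + 0.0168038 + 0.0123457 = 0.2914952.
So 1/D = 3.43059, i.e. 3.431 to 3 decimal places.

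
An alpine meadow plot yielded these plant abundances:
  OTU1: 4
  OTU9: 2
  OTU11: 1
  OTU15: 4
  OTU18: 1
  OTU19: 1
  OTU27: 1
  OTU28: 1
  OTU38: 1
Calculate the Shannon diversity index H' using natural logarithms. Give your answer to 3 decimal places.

Total N = 4+2+1+4+1+1+1+1+1 = 16, so the proportions are 0.25, 0.125, 0.0625, 0.25, 0.0625, 0.0625, 0.0625, 0.0625, 0.0625 (working shown to 5 dp, full precision carried).
Each pᵢ ln pᵢ term: 0.25×(-1.38629)=-0.34657, 0.125×(-2.07944)=-0.25993, 0.0625×(-2.77259)=-0.17329, 0.25×(-1.38629)=-0.34657, 0.0625×(-2.77259)=-0.17329, 0.0625×(-2.77259)=-0.17329, 0.0625×(-2.77259)=-0.17329, 0.0625×(-2.77259)=-0.17329, 0.0625×(-2.77259)=-0.17329.
Sum = -1.99280, so H' = 1.993.

1.993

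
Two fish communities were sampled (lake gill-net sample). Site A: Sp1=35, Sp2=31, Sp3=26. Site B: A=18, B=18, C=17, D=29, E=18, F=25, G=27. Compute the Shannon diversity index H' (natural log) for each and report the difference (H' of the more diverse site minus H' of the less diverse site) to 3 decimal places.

Site A: N=92, proportions 0.38043, 0.33696, 0.28261, giving H' = 1.09134 (working shown to 5 dp, full precision carried).
Site B: N=152, proportions 0.11842, 0.11842, 0.11184, 0.19079, 0.11842, 0.16447, 0.17763, giving H' = 1.92286.
Difference = |1.09134 − 1.92286| = 0.83152, i.e. 0.832 to 3 decimal places.

0.832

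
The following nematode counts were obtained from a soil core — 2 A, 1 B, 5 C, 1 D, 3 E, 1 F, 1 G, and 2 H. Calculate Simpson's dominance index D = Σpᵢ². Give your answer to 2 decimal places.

Total N = 2+1+5+1+3+1+1+2 = 16, so the proportions are 0.125, 0.0625, 0.3125, 0.0625, 0.1875, 0.0625, 0.0625, 0.125 (working shown to 4 dp, full precision carried).
D = 0.125² + 0.0625² + 0.3125² + 0.0625² + 0.1875² + 0.0625² + 0.0625² + 0.125² = 0.0156 + 0.0039 + 0.0977 + 0.0039 + 0.0352 + 0.0039 + 0.0039 + 0.0156 = 0.1797.
To 2 decimal places, D = 0.18.

0.18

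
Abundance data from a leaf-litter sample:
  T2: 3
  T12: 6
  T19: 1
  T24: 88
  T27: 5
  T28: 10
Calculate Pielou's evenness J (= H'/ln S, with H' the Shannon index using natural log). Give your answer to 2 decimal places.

0.47

Total N = 3+6+1+88+5+10 = 113, so the proportions are 0.0265, 0.0531, 0.0088, 0.7788, 0.0442, 0.0885 (working shown to 4 dp, full precision carried).
H' = −Σ pᵢ ln pᵢ = −((-0.0963) + (-0.1559) + (-0.0418) + (-0.1947) + (-0.1380) + (-0.2146)) = 0.8413.
With S = 6 species, ln S = 1.7918, so J = 0.8413/1.7918 = 0.4696, i.e. 0.47 to 2 decimal places.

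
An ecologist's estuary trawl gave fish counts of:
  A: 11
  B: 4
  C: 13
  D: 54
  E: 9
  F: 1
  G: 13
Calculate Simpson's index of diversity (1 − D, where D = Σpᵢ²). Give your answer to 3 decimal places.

Total N = 11+4+13+54+9+1+13 = 105, so the proportions are 0.10476, 0.0381, 0.12381, 0.51429, 0.08571, 0.00952, 0.12381 (working shown to 5 dp, full precision carried).
D = 0.10476² + 0.0381² + 0.12381² + 0.51429² + 0.08571² + 0.00952² + 0.12381² = 0.01098 + 0.00145 + 0.01533 + 0.26449 + 0.00735 + 0.00009 + 0.01533 = 0.31501.
So 1 − D = 0.68499, i.e. 0.685 to 3 decimal places.

0.685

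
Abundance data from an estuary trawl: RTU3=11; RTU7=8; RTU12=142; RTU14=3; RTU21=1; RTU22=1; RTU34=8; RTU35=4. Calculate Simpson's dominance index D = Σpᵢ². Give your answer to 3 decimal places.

0.645

Total N = 11+8+142+3+1+1+8+4 = 178, so the proportions are 0.0618, 0.04494, 0.79775, 0.01685, 0.00562, 0.00562, 0.04494, 0.02247 (working shown to 5 dp, full precision carried).
D = 0.0618² + 0.04494² + 0.79775² + 0.01685² + 0.00562² + 0.00562² + 0.04494² + 0.02247² = 0.00382 + 0.00202 + 0.63641 + 0.00028 + 0.00003 + 0.00003 + 0.00202 + 0.00050 = 0.64512.
To 3 decimal places, D = 0.645.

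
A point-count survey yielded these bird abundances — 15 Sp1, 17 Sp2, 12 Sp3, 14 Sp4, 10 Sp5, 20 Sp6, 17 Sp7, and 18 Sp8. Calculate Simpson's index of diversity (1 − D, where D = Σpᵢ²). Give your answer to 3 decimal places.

Total N = 15+17+12+14+10+20+17+18 = 123, so the proportions are 0.12195, 0.13821, 0.09756, 0.11382, 0.0813, 0.1626, 0.13821, 0.14634 (working shown to 5 dp, full precision carried).
D = 0.12195² + 0.13821² + 0.09756² + 0.11382² + 0.0813² + 0.1626² + 0.13821² + 0.14634² = 0.01487 + 0.01910 + 0.00952 + 0.01296 + 0.00661 + 0.02644 + 0.01910 + 0.02142 = 0.13002.
So 1 − D = 0.86998, i.e. 0.870 to 3 decimal places.

0.870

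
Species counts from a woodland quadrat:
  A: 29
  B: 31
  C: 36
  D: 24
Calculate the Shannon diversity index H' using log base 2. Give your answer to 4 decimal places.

1.9851

Total N = 29+31+36+24 = 120, so the proportions are 0.241667, 0.258333, 0.3, 0.2 (working shown to 6 dp, full precision carried).
Each pᵢ log₂ pᵢ term: 0.241667×(-2.048910)=-0.495153, 0.258333×(-1.952694)=-0.504446, 0.3×(-1.736966)=-0.521090, 0.2×(-2.321928)=-0.464386.
Sum = -1.985074, so H' = 1.9851.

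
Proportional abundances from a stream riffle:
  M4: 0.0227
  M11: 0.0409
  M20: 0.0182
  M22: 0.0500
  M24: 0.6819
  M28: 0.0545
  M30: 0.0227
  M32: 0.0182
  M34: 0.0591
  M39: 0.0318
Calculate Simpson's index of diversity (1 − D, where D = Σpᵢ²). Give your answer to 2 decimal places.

0.52

D = 0.0227² + 0.0409² + 0.0182² + 0.05² + 0.6819² + 0.0545² + 0.0227² + 0.0182² + 0.0591² + 0.0318² = 0.0005 + 0.0017 + 0.0003 + 0.0025 + 0.4650 + 0.0030 + 0.0005 + 0.0003 + 0.0035 + 0.0010 = 0.4783 (working shown to 4 dp, full precision carried).
So 1 − D = 0.5217, i.e. 0.52 to 2 decimal places.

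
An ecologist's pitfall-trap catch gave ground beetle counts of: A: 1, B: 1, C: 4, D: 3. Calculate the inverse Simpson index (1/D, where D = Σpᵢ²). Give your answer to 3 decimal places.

Total N = 1+1+4+3 = 9, so the proportions are 0.111111, 0.111111, 0.444444, 0.333333 (working shown to 6 dp, full precision carried).
D = 0.111111² + 0.111111² + 0.444444² + 0.333333² = 0.012346 + 0.012346 + 0.197531 + 0.111111 = 0.333333.
So 1/D = 3.00000, i.e. 3.000 to 3 decimal places.

3.000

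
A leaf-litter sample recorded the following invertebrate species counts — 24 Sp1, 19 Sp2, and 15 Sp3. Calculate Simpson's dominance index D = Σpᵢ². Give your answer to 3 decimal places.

0.345

Total N = 24+19+15 = 58, so the proportions are 0.41379, 0.32759, 0.25862 (working shown to 5 dp, full precision carried).
D = 0.41379² + 0.32759² + 0.25862² = 0.17122 + 0.10731 + 0.06688 = 0.34542.
To 3 decimal places, D = 0.345.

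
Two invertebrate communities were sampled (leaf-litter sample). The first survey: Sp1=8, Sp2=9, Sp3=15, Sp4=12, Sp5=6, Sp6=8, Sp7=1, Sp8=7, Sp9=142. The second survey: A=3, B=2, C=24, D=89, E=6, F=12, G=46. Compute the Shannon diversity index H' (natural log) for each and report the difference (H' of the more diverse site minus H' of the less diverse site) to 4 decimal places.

The first survey: N=208, proportions 0.038462, 0.043269, 0.072115, 0.057692, 0.028846, 0.038462, 0.004808, 0.033654, 0.682692, giving H' = 1.243379 (working shown to 6 dp, full precision carried).
The second survey: N=182, proportions 0.016484, 0.010989, 0.131868, 0.489011, 0.032967, 0.065934, 0.252747, giving H' = 1.373617.
Difference = |1.243379 − 1.373617| = 0.130238, i.e. 0.1302 to 4 decimal places.

0.1302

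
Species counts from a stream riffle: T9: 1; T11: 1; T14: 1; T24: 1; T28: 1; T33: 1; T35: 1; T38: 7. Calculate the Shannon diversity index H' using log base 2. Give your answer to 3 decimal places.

2.404

Total N = 1+1+1+1+1+1+1+7 = 14, so the proportions are 0.07143, 0.07143, 0.07143, 0.07143, 0.07143, 0.07143, 0.07143, 0.5 (working shown to 5 dp, full precision carried).
Each pᵢ log₂ pᵢ term: 0.07143×(-3.80735)=-0.27195, 0.07143×(-3.80735)=-0.27195, 0.07143×(-3.80735)=-0.27195, 0.07143×(-3.80735)=-0.27195, 0.07143×(-3.80735)=-0.27195, 0.07143×(-3.80735)=-0.27195, 0.07143×(-3.80735)=-0.27195, 0.5×(-1.00000)=-0.50000.
Sum = -2.40368, so H' = 2.404.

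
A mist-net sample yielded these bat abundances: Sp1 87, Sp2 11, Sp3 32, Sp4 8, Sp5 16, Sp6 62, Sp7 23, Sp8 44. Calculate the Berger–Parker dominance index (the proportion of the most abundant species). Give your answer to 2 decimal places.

Total N = 87+11+32+8+16+62+23+44 = 283, so the proportions are 0.3074, 0.0389, 0.1131, 0.0283, 0.0565, 0.2191, 0.0813, 0.1555 (working shown to 4 dp, full precision carried).
The largest proportion is 0.3074, i.e. d = 0.31 to 2 decimal places.

0.31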